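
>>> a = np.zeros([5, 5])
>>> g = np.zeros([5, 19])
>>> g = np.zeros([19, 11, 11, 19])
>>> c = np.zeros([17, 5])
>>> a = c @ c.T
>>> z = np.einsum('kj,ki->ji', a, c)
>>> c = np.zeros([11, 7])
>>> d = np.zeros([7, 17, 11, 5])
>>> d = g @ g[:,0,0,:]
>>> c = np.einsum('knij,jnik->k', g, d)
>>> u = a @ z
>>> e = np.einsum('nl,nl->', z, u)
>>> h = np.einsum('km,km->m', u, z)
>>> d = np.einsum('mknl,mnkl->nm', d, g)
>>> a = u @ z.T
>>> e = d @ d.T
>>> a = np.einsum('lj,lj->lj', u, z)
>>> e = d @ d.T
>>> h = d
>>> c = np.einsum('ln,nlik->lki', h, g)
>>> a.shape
(17, 5)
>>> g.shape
(19, 11, 11, 19)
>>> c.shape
(11, 19, 11)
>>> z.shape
(17, 5)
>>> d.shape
(11, 19)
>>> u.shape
(17, 5)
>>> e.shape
(11, 11)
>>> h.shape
(11, 19)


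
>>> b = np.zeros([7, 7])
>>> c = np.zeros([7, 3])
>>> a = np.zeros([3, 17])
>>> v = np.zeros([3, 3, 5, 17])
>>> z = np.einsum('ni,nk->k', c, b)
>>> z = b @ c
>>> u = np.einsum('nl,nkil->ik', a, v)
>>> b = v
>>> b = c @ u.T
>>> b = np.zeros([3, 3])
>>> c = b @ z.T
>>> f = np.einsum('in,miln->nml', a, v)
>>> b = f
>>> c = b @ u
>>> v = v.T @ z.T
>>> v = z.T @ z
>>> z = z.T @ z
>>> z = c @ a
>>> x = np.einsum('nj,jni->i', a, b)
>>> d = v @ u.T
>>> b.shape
(17, 3, 5)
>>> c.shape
(17, 3, 3)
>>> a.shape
(3, 17)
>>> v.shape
(3, 3)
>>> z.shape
(17, 3, 17)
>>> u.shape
(5, 3)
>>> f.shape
(17, 3, 5)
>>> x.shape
(5,)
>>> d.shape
(3, 5)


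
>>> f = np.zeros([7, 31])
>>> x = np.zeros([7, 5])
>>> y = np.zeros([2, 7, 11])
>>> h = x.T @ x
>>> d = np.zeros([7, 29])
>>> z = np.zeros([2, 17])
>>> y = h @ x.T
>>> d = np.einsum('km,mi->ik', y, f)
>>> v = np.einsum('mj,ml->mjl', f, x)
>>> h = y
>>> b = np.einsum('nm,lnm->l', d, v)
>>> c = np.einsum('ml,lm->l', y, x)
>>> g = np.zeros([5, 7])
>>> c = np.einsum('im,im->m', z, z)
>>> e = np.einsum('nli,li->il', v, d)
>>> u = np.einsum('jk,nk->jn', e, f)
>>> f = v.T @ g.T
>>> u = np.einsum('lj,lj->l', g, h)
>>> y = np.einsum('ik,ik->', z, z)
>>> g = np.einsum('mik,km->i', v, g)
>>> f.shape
(5, 31, 5)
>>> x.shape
(7, 5)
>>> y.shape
()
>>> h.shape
(5, 7)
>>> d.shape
(31, 5)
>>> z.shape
(2, 17)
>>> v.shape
(7, 31, 5)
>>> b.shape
(7,)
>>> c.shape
(17,)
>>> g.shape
(31,)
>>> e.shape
(5, 31)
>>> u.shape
(5,)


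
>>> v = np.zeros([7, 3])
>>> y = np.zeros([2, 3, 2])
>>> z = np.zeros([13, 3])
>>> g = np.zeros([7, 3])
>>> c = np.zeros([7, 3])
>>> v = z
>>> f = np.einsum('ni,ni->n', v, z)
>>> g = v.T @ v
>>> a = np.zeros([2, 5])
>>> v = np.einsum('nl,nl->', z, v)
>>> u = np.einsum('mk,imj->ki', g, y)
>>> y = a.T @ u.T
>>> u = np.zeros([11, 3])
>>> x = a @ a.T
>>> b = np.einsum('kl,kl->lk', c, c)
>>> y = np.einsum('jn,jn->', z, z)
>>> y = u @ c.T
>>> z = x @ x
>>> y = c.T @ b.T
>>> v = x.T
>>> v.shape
(2, 2)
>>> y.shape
(3, 3)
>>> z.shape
(2, 2)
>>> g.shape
(3, 3)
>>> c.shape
(7, 3)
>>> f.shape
(13,)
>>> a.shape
(2, 5)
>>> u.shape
(11, 3)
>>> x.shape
(2, 2)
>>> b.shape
(3, 7)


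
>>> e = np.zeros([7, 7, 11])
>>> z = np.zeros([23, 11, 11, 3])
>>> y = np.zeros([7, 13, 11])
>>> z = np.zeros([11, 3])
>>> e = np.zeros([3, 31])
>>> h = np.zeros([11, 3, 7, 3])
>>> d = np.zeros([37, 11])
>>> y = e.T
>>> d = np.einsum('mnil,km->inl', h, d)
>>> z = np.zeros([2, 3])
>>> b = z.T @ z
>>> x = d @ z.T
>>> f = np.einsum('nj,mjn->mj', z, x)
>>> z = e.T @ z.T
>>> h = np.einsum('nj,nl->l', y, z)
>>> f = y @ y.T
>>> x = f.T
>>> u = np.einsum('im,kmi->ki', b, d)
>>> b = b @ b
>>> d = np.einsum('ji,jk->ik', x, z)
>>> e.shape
(3, 31)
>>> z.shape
(31, 2)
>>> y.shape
(31, 3)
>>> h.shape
(2,)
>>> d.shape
(31, 2)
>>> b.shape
(3, 3)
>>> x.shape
(31, 31)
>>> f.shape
(31, 31)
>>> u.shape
(7, 3)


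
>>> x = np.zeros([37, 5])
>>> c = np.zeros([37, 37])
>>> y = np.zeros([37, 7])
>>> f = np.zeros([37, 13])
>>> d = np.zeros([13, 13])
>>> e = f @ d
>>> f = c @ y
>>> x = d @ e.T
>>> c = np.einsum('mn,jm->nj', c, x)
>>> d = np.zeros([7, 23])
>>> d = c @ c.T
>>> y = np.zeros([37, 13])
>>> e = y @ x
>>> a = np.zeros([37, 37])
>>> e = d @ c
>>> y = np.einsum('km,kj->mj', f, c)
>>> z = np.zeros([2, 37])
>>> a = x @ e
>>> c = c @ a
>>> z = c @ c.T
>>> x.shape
(13, 37)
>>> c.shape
(37, 13)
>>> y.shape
(7, 13)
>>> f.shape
(37, 7)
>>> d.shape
(37, 37)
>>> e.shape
(37, 13)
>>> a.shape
(13, 13)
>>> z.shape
(37, 37)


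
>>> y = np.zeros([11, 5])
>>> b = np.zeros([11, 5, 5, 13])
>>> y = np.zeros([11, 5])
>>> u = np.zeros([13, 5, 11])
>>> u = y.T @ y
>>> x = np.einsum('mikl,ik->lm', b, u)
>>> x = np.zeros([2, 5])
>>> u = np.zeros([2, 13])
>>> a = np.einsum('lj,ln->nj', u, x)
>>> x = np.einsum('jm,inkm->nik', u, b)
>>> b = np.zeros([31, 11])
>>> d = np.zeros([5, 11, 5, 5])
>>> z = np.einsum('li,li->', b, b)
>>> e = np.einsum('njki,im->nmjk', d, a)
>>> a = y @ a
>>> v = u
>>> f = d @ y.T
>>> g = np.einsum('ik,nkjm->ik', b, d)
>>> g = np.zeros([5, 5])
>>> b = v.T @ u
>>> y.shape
(11, 5)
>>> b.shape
(13, 13)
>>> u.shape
(2, 13)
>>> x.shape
(5, 11, 5)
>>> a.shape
(11, 13)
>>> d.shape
(5, 11, 5, 5)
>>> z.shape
()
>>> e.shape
(5, 13, 11, 5)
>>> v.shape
(2, 13)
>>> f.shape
(5, 11, 5, 11)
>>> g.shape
(5, 5)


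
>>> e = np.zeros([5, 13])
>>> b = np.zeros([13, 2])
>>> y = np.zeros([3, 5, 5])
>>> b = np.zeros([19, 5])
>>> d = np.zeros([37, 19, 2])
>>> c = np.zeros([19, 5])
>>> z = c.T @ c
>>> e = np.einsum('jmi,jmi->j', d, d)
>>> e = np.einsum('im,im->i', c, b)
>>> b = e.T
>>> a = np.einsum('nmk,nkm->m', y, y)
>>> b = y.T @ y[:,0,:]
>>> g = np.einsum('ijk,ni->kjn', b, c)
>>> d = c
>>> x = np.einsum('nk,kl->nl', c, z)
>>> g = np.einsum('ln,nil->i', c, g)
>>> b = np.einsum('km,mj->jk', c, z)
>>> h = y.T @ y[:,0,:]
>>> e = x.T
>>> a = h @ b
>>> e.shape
(5, 19)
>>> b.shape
(5, 19)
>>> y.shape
(3, 5, 5)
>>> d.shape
(19, 5)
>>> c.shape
(19, 5)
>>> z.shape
(5, 5)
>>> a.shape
(5, 5, 19)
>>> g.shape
(5,)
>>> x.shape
(19, 5)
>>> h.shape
(5, 5, 5)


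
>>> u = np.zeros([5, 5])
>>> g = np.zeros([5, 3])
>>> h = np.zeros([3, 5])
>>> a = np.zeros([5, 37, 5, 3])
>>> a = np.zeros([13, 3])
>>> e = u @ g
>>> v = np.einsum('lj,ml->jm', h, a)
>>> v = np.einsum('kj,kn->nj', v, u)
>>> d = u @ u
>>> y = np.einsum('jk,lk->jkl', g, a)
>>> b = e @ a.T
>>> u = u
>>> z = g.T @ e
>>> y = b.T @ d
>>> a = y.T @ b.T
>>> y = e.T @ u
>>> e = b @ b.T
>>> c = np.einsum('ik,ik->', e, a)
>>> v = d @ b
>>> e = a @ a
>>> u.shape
(5, 5)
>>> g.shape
(5, 3)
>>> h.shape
(3, 5)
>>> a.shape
(5, 5)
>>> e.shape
(5, 5)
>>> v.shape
(5, 13)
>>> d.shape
(5, 5)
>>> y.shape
(3, 5)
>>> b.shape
(5, 13)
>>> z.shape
(3, 3)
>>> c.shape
()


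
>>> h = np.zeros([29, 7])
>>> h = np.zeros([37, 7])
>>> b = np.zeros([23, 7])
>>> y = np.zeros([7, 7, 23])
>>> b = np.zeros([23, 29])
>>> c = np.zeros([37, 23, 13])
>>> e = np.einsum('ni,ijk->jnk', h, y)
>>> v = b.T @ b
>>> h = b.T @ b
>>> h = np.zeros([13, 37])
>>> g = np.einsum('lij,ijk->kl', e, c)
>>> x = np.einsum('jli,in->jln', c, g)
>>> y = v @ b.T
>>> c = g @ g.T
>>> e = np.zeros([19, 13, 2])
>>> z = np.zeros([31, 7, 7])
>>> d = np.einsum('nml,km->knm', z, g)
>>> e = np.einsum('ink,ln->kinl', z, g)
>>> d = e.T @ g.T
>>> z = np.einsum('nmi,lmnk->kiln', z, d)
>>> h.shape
(13, 37)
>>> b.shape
(23, 29)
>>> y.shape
(29, 23)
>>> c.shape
(13, 13)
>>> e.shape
(7, 31, 7, 13)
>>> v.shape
(29, 29)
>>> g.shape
(13, 7)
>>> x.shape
(37, 23, 7)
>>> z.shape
(13, 7, 13, 31)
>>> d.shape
(13, 7, 31, 13)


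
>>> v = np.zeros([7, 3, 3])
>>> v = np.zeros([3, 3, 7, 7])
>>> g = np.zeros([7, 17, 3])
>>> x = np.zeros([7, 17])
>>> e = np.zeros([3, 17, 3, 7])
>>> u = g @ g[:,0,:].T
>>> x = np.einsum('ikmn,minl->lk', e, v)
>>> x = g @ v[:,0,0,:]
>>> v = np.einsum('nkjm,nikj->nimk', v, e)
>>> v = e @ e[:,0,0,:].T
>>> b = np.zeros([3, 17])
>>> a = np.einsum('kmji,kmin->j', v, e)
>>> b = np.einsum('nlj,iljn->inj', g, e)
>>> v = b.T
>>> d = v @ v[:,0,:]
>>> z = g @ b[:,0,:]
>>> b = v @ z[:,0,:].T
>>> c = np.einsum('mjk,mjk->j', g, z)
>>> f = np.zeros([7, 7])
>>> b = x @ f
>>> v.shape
(3, 7, 3)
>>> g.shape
(7, 17, 3)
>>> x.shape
(7, 17, 7)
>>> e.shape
(3, 17, 3, 7)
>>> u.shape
(7, 17, 7)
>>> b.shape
(7, 17, 7)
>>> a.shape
(3,)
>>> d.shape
(3, 7, 3)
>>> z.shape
(7, 17, 3)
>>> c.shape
(17,)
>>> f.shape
(7, 7)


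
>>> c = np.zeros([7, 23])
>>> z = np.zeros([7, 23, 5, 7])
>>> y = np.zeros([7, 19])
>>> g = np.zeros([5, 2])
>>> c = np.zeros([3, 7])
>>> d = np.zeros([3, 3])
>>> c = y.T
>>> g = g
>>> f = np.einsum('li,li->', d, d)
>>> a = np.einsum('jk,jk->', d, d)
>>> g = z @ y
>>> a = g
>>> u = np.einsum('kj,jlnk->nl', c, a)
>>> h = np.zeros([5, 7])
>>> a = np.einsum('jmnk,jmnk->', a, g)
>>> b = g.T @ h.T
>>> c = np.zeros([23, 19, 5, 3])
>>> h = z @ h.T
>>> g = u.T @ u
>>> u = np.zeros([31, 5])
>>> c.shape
(23, 19, 5, 3)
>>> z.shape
(7, 23, 5, 7)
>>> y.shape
(7, 19)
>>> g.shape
(23, 23)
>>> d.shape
(3, 3)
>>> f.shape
()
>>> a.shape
()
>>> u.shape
(31, 5)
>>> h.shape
(7, 23, 5, 5)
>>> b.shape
(19, 5, 23, 5)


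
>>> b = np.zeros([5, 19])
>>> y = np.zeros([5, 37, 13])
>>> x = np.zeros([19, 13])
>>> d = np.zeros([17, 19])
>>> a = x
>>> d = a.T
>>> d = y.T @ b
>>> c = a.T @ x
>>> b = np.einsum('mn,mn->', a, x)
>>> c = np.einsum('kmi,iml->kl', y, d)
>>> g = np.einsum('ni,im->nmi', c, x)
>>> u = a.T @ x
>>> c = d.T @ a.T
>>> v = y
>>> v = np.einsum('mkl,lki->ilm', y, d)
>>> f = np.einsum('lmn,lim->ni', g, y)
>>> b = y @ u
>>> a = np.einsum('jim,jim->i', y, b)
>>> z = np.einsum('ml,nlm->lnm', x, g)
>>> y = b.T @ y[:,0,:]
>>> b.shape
(5, 37, 13)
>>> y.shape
(13, 37, 13)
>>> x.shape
(19, 13)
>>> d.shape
(13, 37, 19)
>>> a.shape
(37,)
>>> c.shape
(19, 37, 19)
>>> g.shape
(5, 13, 19)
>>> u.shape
(13, 13)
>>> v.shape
(19, 13, 5)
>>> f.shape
(19, 37)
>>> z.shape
(13, 5, 19)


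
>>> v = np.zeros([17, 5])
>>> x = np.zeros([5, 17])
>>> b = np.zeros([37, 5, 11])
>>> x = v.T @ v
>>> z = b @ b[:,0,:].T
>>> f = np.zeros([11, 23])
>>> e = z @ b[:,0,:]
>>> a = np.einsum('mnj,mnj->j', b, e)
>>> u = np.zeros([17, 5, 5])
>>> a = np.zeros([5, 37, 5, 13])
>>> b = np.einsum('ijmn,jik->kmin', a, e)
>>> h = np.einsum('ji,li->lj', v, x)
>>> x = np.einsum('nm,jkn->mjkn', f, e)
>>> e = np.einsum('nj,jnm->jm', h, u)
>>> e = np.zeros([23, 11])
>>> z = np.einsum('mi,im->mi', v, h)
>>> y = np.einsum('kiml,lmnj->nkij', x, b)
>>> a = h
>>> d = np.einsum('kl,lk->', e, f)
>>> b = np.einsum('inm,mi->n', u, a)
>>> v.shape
(17, 5)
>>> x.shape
(23, 37, 5, 11)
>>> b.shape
(5,)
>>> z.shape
(17, 5)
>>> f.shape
(11, 23)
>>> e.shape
(23, 11)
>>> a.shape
(5, 17)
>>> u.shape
(17, 5, 5)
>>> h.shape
(5, 17)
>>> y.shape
(5, 23, 37, 13)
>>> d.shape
()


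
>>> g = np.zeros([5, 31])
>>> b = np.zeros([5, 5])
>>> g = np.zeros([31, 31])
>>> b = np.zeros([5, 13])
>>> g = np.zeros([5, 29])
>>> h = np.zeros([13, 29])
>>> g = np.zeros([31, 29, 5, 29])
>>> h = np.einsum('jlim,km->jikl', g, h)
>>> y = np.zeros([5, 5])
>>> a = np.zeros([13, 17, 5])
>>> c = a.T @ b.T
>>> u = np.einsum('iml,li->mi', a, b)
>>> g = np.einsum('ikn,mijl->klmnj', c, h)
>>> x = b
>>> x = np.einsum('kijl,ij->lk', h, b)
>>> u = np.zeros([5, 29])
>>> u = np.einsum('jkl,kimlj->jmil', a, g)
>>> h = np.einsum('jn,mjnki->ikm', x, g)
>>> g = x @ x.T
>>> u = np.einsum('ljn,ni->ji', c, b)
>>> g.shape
(29, 29)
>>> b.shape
(5, 13)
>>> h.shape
(13, 5, 17)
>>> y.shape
(5, 5)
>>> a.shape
(13, 17, 5)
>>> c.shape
(5, 17, 5)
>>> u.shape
(17, 13)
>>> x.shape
(29, 31)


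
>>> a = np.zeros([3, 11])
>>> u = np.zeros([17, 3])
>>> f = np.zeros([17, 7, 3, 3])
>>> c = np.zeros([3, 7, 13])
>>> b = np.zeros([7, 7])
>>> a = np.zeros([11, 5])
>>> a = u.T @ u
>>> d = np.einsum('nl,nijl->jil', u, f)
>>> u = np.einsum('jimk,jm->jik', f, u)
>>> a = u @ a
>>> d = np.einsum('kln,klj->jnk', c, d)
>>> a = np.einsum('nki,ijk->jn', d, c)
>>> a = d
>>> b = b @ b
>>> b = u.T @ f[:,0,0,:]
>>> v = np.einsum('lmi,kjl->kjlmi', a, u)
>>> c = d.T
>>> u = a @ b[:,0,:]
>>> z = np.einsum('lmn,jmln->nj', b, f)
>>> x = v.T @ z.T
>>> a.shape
(3, 13, 3)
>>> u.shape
(3, 13, 3)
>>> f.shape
(17, 7, 3, 3)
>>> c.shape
(3, 13, 3)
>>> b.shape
(3, 7, 3)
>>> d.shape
(3, 13, 3)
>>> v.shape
(17, 7, 3, 13, 3)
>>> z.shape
(3, 17)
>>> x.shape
(3, 13, 3, 7, 3)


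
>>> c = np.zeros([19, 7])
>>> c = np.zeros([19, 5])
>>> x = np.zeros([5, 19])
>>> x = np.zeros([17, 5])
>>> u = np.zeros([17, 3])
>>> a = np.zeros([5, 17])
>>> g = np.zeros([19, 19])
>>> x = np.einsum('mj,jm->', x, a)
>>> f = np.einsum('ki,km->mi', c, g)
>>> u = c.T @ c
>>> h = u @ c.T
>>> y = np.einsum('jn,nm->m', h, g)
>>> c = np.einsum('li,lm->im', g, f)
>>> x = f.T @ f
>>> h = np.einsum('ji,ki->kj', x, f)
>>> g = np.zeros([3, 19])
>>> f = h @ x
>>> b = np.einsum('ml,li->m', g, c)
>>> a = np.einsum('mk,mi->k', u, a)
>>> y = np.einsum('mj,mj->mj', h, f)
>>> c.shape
(19, 5)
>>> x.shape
(5, 5)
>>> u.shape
(5, 5)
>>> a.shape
(5,)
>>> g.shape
(3, 19)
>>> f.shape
(19, 5)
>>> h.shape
(19, 5)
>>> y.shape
(19, 5)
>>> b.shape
(3,)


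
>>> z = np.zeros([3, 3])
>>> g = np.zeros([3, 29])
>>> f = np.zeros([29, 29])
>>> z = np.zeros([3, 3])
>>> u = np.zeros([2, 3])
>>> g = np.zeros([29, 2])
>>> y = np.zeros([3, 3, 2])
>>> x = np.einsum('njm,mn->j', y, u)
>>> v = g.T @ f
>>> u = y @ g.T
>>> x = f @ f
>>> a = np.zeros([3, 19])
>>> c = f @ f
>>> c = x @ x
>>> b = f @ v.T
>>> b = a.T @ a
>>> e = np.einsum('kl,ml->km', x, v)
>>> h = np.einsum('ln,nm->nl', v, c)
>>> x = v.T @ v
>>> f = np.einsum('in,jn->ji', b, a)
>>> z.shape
(3, 3)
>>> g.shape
(29, 2)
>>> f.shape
(3, 19)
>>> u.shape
(3, 3, 29)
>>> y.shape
(3, 3, 2)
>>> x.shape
(29, 29)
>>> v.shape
(2, 29)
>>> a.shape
(3, 19)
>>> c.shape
(29, 29)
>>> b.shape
(19, 19)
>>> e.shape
(29, 2)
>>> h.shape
(29, 2)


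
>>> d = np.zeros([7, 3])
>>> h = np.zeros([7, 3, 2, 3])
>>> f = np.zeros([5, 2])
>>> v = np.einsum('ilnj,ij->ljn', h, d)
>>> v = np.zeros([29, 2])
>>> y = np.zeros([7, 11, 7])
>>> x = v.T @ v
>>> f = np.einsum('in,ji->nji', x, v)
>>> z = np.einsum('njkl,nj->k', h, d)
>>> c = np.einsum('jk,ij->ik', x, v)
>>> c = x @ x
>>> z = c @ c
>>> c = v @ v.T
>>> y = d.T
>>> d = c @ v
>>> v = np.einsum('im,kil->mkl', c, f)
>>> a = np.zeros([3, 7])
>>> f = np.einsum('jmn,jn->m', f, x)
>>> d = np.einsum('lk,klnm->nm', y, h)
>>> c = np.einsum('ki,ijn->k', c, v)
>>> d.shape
(2, 3)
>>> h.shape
(7, 3, 2, 3)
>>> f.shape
(29,)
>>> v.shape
(29, 2, 2)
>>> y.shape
(3, 7)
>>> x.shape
(2, 2)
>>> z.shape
(2, 2)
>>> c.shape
(29,)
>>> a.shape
(3, 7)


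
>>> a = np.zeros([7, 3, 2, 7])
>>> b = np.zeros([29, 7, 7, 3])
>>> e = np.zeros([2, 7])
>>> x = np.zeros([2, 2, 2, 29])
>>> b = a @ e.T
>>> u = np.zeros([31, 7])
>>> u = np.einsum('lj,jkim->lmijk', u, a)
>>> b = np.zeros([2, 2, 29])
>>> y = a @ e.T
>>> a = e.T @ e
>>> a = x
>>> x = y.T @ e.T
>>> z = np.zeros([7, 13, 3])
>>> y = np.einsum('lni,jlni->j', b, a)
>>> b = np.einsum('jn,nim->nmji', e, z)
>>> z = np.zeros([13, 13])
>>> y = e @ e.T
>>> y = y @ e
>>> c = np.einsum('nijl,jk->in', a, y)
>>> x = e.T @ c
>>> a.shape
(2, 2, 2, 29)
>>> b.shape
(7, 3, 2, 13)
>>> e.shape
(2, 7)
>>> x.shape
(7, 2)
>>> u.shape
(31, 7, 2, 7, 3)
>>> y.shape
(2, 7)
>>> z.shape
(13, 13)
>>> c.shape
(2, 2)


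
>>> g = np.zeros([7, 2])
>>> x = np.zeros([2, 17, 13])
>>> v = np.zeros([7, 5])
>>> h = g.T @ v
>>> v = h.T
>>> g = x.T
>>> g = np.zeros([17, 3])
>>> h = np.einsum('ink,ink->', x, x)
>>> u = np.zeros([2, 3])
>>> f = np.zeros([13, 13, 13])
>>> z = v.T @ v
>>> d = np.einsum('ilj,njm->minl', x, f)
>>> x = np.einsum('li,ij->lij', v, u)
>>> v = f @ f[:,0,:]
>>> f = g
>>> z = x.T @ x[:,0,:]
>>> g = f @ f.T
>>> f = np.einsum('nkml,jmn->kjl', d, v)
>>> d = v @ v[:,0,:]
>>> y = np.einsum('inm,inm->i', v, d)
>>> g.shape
(17, 17)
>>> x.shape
(5, 2, 3)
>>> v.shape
(13, 13, 13)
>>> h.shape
()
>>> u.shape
(2, 3)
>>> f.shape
(2, 13, 17)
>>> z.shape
(3, 2, 3)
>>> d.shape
(13, 13, 13)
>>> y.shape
(13,)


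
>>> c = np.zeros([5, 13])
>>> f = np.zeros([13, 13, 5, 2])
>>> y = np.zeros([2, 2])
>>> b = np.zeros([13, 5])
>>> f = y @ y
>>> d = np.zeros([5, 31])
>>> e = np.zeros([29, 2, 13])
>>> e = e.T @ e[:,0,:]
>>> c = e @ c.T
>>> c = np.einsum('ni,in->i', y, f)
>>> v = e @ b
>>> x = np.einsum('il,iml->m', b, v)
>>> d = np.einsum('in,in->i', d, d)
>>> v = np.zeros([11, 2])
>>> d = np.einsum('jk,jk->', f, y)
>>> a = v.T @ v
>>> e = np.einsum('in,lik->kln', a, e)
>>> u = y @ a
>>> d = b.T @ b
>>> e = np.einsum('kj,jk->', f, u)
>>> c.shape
(2,)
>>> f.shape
(2, 2)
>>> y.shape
(2, 2)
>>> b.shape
(13, 5)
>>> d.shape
(5, 5)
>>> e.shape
()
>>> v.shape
(11, 2)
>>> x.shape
(2,)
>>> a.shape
(2, 2)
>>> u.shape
(2, 2)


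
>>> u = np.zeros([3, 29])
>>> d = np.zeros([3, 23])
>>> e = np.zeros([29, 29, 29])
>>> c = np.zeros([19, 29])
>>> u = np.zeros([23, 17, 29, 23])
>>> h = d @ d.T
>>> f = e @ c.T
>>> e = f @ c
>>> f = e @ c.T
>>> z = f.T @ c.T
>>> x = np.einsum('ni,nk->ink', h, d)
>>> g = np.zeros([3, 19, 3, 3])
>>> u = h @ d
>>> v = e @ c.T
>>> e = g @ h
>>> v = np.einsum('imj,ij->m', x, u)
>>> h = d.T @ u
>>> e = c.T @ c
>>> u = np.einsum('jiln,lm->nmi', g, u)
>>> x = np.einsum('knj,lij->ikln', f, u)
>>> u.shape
(3, 23, 19)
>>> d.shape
(3, 23)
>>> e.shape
(29, 29)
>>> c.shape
(19, 29)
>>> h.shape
(23, 23)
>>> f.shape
(29, 29, 19)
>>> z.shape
(19, 29, 19)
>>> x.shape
(23, 29, 3, 29)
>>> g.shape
(3, 19, 3, 3)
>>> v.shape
(3,)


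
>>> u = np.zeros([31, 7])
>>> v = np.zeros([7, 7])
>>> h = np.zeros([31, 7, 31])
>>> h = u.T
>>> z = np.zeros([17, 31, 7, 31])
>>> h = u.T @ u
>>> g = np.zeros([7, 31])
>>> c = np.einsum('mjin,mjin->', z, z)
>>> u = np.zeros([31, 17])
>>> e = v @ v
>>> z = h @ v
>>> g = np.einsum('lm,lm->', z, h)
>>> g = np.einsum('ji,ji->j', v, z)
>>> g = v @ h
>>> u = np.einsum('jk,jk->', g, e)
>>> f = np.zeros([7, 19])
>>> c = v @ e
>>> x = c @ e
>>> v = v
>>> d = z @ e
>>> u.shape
()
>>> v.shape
(7, 7)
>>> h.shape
(7, 7)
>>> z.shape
(7, 7)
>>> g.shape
(7, 7)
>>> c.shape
(7, 7)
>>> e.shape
(7, 7)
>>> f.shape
(7, 19)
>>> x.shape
(7, 7)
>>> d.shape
(7, 7)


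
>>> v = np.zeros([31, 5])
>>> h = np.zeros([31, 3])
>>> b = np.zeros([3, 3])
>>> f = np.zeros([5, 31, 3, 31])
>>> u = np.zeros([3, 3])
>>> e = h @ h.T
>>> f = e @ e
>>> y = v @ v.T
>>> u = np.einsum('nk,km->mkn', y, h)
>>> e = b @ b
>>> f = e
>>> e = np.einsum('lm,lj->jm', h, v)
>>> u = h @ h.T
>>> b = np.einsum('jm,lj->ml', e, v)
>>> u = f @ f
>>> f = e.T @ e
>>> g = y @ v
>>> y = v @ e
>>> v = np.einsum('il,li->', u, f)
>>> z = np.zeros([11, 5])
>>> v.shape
()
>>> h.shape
(31, 3)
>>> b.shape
(3, 31)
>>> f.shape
(3, 3)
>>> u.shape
(3, 3)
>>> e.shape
(5, 3)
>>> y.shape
(31, 3)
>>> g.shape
(31, 5)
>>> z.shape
(11, 5)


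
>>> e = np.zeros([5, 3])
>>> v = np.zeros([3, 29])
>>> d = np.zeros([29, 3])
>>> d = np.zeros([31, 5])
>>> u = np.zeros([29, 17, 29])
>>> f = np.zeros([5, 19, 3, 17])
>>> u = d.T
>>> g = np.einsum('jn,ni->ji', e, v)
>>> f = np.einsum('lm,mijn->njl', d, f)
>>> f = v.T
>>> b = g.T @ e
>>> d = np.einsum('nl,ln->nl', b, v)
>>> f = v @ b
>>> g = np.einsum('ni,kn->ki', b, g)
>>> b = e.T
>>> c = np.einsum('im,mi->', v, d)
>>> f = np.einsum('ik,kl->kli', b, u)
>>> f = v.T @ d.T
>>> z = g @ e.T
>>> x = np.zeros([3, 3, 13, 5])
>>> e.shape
(5, 3)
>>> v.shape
(3, 29)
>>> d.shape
(29, 3)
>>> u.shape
(5, 31)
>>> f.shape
(29, 29)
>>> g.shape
(5, 3)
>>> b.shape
(3, 5)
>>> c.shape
()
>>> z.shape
(5, 5)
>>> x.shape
(3, 3, 13, 5)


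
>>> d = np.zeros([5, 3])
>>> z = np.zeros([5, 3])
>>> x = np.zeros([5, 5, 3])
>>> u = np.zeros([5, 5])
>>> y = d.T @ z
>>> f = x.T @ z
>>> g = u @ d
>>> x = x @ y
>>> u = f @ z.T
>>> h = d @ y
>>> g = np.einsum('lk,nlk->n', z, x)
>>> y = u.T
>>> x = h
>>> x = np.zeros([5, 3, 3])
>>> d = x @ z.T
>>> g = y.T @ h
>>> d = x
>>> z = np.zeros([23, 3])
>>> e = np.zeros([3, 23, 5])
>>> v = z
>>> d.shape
(5, 3, 3)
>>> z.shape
(23, 3)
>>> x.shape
(5, 3, 3)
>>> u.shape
(3, 5, 5)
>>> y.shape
(5, 5, 3)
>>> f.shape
(3, 5, 3)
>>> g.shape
(3, 5, 3)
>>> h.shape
(5, 3)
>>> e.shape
(3, 23, 5)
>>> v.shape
(23, 3)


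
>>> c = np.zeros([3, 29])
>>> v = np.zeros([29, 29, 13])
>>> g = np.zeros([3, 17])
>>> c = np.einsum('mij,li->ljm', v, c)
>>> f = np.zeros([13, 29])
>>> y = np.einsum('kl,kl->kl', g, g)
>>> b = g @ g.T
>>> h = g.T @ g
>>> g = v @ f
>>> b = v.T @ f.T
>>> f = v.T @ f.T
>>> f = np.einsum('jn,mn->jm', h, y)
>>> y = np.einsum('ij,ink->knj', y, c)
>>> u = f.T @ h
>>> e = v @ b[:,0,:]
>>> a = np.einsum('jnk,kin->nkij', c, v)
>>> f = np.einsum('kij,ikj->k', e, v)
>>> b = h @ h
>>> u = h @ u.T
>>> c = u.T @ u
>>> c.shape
(3, 3)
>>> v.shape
(29, 29, 13)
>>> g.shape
(29, 29, 29)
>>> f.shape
(29,)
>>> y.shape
(29, 13, 17)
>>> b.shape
(17, 17)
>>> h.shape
(17, 17)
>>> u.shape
(17, 3)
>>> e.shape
(29, 29, 13)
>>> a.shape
(13, 29, 29, 3)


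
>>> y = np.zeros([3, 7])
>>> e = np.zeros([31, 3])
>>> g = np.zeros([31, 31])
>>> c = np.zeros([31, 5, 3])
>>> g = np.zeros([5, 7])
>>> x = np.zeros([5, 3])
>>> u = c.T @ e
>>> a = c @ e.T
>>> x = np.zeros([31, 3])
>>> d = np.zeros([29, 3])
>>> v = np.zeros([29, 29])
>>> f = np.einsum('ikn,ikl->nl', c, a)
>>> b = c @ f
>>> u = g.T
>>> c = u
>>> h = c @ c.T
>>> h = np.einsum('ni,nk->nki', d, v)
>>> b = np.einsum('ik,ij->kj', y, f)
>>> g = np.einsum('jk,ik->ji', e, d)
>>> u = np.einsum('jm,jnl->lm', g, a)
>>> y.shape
(3, 7)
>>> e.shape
(31, 3)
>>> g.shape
(31, 29)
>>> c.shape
(7, 5)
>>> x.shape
(31, 3)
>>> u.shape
(31, 29)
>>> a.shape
(31, 5, 31)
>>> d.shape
(29, 3)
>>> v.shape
(29, 29)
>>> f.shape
(3, 31)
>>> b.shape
(7, 31)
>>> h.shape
(29, 29, 3)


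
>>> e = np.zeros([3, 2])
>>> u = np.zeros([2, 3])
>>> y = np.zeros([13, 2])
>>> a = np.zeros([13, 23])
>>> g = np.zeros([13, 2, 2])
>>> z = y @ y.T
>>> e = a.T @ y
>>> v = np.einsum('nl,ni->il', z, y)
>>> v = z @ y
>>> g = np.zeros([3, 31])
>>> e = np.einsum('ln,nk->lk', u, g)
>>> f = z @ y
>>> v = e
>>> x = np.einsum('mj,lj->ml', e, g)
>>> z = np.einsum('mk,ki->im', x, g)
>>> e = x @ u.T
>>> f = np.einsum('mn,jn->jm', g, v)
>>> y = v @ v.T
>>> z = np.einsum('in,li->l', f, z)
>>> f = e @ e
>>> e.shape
(2, 2)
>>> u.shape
(2, 3)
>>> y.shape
(2, 2)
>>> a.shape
(13, 23)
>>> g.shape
(3, 31)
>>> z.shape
(31,)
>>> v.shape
(2, 31)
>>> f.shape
(2, 2)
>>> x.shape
(2, 3)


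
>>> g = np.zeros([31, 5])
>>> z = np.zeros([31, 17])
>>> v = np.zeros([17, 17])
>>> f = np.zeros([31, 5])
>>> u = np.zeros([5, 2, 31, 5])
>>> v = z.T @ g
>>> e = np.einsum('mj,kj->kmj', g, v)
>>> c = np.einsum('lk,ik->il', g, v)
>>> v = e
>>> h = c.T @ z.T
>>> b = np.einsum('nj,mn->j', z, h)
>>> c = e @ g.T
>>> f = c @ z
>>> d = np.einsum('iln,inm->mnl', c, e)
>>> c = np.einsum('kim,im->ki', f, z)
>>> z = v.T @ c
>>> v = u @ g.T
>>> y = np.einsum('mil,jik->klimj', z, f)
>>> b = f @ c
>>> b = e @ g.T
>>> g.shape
(31, 5)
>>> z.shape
(5, 31, 31)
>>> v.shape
(5, 2, 31, 31)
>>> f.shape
(17, 31, 17)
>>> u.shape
(5, 2, 31, 5)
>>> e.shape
(17, 31, 5)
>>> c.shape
(17, 31)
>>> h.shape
(31, 31)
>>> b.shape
(17, 31, 31)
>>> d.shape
(5, 31, 31)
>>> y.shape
(17, 31, 31, 5, 17)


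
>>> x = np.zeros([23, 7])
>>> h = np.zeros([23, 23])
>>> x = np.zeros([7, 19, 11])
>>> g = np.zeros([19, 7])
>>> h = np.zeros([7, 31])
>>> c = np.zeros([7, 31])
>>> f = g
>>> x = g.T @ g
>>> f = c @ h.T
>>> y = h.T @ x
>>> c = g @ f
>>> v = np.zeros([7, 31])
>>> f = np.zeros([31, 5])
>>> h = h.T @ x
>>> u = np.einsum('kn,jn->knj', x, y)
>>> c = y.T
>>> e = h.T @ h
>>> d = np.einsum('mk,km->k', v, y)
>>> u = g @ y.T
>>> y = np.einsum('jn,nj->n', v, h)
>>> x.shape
(7, 7)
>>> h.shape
(31, 7)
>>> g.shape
(19, 7)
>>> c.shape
(7, 31)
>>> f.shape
(31, 5)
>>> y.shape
(31,)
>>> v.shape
(7, 31)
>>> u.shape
(19, 31)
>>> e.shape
(7, 7)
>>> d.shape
(31,)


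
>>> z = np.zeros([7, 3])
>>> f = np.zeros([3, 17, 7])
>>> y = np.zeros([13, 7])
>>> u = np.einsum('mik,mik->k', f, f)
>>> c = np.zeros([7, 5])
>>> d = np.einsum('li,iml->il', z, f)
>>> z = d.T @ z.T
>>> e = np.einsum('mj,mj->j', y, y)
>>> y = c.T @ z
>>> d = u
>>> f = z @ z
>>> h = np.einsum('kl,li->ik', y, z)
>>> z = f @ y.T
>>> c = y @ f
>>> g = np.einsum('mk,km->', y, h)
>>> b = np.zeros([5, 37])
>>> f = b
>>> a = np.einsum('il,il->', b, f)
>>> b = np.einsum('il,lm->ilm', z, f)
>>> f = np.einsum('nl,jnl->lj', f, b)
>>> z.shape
(7, 5)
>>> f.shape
(37, 7)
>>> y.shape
(5, 7)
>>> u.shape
(7,)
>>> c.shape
(5, 7)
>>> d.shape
(7,)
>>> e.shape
(7,)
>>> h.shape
(7, 5)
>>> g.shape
()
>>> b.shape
(7, 5, 37)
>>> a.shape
()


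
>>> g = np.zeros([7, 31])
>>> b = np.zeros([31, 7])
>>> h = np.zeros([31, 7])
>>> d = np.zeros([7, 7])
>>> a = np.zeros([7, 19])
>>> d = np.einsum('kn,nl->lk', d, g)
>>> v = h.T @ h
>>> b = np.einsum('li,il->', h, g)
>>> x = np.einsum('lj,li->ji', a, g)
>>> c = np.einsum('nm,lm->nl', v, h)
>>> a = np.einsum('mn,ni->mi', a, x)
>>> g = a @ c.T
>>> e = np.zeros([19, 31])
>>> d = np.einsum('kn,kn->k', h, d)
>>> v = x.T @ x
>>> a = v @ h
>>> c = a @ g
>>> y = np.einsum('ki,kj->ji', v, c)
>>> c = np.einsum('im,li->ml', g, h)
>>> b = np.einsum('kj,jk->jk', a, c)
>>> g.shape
(7, 7)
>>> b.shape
(7, 31)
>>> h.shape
(31, 7)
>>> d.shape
(31,)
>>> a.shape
(31, 7)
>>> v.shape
(31, 31)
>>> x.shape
(19, 31)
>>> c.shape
(7, 31)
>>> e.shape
(19, 31)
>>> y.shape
(7, 31)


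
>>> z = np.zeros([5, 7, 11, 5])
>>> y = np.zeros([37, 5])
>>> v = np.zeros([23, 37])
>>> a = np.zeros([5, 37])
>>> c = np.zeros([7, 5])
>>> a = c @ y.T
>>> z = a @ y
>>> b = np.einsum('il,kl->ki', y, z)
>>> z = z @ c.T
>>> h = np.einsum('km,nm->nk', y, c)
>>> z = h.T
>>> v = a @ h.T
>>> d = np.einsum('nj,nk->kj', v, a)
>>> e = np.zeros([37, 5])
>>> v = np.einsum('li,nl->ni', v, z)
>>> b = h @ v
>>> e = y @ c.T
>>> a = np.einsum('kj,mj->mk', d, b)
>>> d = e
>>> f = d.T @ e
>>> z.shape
(37, 7)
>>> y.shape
(37, 5)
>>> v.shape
(37, 7)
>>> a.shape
(7, 37)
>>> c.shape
(7, 5)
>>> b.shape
(7, 7)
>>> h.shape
(7, 37)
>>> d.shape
(37, 7)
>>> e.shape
(37, 7)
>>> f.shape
(7, 7)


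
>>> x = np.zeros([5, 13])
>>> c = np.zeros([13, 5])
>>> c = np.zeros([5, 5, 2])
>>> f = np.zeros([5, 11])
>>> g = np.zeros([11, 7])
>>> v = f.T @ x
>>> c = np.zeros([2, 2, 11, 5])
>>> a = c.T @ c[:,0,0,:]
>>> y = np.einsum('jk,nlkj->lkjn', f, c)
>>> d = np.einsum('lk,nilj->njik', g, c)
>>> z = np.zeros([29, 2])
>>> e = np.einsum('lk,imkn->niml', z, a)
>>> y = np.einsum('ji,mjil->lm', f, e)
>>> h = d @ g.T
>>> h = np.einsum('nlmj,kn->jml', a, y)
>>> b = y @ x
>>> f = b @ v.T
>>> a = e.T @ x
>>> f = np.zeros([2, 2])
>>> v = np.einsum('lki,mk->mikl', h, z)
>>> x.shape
(5, 13)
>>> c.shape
(2, 2, 11, 5)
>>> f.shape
(2, 2)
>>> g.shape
(11, 7)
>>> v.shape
(29, 11, 2, 5)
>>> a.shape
(29, 11, 5, 13)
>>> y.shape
(29, 5)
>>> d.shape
(2, 5, 2, 7)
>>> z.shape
(29, 2)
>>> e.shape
(5, 5, 11, 29)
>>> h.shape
(5, 2, 11)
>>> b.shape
(29, 13)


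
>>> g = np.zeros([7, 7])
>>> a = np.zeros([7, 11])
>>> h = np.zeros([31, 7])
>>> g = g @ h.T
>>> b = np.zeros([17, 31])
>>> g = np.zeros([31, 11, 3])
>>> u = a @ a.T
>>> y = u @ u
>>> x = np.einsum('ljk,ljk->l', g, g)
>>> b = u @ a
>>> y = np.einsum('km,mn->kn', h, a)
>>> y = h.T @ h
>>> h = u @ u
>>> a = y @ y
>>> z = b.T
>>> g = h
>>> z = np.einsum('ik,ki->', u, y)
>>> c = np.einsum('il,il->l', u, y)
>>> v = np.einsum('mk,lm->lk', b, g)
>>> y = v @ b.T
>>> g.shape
(7, 7)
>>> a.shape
(7, 7)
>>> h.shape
(7, 7)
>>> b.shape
(7, 11)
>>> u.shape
(7, 7)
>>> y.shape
(7, 7)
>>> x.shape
(31,)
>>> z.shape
()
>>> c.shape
(7,)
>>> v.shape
(7, 11)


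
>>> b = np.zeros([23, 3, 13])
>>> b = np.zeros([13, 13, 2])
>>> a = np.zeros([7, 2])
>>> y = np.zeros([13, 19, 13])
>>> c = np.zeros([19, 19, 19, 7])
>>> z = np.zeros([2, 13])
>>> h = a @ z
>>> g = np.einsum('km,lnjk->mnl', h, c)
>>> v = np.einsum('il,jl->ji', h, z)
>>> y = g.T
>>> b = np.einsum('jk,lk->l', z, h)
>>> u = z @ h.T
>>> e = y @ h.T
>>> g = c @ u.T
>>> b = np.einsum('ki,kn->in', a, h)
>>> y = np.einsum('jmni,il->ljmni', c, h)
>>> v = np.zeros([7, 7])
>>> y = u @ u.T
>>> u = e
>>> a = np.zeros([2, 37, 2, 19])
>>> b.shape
(2, 13)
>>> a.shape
(2, 37, 2, 19)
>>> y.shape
(2, 2)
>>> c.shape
(19, 19, 19, 7)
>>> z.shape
(2, 13)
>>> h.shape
(7, 13)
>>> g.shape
(19, 19, 19, 2)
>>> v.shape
(7, 7)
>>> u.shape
(19, 19, 7)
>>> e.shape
(19, 19, 7)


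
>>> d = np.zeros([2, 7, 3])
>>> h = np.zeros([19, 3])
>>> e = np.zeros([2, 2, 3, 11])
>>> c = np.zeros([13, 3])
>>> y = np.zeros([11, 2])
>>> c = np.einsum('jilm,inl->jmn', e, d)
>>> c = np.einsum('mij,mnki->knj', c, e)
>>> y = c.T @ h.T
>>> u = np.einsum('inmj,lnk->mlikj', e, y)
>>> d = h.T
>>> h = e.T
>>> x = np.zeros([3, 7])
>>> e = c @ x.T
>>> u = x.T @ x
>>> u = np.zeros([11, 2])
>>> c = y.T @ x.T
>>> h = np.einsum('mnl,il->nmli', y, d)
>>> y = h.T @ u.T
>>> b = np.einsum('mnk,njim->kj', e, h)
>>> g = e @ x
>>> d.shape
(3, 19)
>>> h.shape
(2, 7, 19, 3)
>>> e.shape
(3, 2, 3)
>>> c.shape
(19, 2, 3)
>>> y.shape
(3, 19, 7, 11)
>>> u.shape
(11, 2)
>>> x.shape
(3, 7)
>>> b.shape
(3, 7)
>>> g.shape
(3, 2, 7)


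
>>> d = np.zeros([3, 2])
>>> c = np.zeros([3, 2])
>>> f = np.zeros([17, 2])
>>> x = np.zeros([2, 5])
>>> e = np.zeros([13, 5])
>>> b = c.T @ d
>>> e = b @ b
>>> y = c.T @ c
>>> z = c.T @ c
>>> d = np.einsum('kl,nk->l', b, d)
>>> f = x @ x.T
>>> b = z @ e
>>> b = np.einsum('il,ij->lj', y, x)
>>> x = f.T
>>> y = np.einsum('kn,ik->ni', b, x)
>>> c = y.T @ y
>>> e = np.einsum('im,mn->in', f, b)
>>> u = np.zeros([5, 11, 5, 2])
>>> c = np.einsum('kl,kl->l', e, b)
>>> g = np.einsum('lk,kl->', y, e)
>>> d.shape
(2,)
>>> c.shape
(5,)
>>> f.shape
(2, 2)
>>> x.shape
(2, 2)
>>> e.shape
(2, 5)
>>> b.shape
(2, 5)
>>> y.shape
(5, 2)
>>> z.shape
(2, 2)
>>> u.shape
(5, 11, 5, 2)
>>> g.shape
()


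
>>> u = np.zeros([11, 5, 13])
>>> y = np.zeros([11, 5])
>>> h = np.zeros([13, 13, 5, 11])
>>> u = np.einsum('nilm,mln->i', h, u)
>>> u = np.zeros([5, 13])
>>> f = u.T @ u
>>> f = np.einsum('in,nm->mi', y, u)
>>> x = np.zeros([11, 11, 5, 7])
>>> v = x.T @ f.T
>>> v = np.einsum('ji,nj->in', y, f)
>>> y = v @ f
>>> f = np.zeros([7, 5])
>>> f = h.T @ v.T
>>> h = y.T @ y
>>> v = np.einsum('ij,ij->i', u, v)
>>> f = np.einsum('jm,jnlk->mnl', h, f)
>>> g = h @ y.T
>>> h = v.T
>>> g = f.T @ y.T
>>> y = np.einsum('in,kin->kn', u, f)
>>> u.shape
(5, 13)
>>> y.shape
(11, 13)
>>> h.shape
(5,)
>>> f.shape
(11, 5, 13)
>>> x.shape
(11, 11, 5, 7)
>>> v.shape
(5,)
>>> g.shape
(13, 5, 5)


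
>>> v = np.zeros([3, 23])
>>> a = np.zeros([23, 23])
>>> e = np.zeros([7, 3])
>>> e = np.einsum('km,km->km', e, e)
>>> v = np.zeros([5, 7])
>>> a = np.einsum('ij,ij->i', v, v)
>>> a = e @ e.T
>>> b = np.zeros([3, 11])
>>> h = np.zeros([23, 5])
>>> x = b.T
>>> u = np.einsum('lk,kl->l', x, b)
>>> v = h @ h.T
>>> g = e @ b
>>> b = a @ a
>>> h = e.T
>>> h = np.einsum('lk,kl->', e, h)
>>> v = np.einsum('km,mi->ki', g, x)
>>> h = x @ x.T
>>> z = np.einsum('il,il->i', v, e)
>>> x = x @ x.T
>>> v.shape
(7, 3)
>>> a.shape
(7, 7)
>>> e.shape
(7, 3)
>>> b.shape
(7, 7)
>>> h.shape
(11, 11)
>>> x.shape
(11, 11)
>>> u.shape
(11,)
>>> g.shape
(7, 11)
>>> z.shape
(7,)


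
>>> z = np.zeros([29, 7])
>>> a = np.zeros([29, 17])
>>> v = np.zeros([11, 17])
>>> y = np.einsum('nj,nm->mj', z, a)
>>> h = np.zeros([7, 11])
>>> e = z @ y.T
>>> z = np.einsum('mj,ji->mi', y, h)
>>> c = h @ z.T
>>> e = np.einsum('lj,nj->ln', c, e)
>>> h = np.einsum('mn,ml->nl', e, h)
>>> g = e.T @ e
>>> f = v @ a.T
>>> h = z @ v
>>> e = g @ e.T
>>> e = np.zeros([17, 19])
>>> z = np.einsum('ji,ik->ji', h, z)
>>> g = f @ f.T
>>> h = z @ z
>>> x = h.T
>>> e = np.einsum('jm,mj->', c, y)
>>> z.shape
(17, 17)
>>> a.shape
(29, 17)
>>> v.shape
(11, 17)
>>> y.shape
(17, 7)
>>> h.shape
(17, 17)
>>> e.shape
()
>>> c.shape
(7, 17)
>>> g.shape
(11, 11)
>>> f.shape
(11, 29)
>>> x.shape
(17, 17)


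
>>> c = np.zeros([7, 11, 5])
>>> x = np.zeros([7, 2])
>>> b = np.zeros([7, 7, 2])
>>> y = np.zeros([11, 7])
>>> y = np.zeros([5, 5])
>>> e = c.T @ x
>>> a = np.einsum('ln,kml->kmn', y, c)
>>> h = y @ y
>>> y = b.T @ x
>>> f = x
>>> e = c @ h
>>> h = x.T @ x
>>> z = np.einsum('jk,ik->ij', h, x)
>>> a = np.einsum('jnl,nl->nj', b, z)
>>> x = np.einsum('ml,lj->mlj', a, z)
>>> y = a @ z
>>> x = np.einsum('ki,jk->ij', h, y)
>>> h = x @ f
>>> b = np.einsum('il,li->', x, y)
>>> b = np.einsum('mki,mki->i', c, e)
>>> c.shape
(7, 11, 5)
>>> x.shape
(2, 7)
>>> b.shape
(5,)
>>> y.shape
(7, 2)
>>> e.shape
(7, 11, 5)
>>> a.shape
(7, 7)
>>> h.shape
(2, 2)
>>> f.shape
(7, 2)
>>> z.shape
(7, 2)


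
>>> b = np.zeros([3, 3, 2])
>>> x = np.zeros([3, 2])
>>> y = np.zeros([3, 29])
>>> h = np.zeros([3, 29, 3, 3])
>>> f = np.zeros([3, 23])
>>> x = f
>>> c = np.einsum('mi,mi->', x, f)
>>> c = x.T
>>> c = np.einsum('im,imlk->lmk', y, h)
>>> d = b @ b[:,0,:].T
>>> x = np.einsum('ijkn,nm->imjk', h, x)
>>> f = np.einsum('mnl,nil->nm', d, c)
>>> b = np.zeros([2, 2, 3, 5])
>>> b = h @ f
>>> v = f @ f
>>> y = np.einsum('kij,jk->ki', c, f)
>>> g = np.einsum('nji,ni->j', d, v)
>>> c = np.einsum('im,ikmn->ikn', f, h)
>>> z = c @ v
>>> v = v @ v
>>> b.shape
(3, 29, 3, 3)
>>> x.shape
(3, 23, 29, 3)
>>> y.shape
(3, 29)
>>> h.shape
(3, 29, 3, 3)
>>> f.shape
(3, 3)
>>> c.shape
(3, 29, 3)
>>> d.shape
(3, 3, 3)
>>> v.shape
(3, 3)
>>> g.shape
(3,)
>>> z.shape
(3, 29, 3)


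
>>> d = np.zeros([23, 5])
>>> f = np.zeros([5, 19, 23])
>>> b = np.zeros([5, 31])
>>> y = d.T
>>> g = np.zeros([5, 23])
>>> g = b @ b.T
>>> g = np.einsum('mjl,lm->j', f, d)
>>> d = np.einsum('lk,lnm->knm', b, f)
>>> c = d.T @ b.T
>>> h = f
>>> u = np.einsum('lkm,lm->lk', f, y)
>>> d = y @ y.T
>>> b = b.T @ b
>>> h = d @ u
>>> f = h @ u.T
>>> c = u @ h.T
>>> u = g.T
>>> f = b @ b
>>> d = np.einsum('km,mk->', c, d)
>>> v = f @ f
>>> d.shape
()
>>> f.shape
(31, 31)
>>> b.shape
(31, 31)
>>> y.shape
(5, 23)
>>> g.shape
(19,)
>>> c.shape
(5, 5)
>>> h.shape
(5, 19)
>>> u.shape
(19,)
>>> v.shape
(31, 31)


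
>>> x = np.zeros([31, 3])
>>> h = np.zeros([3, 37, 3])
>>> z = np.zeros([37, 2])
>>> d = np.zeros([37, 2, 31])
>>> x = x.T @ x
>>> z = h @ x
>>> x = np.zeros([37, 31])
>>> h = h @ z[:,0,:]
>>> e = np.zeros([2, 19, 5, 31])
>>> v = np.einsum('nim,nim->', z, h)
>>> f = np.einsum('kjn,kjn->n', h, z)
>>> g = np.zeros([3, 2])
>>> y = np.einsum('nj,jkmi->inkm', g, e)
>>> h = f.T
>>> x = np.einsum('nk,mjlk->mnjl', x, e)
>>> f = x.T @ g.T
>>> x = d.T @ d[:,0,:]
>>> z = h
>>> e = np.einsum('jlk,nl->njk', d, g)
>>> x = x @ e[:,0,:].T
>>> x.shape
(31, 2, 3)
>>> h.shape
(3,)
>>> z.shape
(3,)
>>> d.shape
(37, 2, 31)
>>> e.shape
(3, 37, 31)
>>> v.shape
()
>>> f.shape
(5, 19, 37, 3)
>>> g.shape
(3, 2)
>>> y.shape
(31, 3, 19, 5)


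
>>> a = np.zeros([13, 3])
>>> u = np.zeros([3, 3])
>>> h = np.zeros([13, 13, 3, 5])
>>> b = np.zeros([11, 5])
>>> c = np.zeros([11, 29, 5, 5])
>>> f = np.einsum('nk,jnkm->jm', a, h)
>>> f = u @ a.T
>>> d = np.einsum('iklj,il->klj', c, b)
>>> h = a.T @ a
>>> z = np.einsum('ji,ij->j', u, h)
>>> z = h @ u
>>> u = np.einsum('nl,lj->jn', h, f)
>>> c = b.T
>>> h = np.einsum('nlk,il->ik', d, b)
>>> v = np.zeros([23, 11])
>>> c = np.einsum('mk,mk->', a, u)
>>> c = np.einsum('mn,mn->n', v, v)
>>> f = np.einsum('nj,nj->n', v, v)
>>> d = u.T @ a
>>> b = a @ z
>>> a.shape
(13, 3)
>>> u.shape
(13, 3)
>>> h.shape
(11, 5)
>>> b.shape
(13, 3)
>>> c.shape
(11,)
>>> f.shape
(23,)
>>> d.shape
(3, 3)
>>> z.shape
(3, 3)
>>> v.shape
(23, 11)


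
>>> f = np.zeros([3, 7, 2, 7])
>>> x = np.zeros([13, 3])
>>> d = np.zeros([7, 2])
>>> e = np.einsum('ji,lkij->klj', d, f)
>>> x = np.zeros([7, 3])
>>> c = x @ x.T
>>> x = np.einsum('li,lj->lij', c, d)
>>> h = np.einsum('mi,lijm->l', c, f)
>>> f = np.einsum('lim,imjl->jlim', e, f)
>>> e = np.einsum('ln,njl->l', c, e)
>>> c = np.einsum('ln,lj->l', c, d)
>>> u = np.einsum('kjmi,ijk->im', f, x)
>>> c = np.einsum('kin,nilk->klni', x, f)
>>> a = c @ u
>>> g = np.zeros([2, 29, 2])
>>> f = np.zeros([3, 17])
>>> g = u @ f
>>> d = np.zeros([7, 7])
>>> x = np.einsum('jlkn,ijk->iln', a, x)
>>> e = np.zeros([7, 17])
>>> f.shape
(3, 17)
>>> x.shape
(7, 3, 3)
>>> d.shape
(7, 7)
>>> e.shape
(7, 17)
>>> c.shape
(7, 3, 2, 7)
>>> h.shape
(3,)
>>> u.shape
(7, 3)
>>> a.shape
(7, 3, 2, 3)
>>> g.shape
(7, 17)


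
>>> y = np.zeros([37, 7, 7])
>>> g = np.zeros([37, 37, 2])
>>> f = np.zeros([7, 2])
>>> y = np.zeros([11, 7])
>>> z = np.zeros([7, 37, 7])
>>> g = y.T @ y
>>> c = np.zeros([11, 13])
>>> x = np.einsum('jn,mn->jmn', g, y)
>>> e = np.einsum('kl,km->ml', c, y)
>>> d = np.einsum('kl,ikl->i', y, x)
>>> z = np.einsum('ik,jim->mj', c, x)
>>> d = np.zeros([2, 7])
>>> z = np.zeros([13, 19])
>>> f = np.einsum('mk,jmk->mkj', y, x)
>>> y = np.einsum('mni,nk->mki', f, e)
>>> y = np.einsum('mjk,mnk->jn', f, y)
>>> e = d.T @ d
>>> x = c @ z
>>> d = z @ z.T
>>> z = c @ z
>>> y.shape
(7, 13)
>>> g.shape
(7, 7)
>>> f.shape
(11, 7, 7)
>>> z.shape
(11, 19)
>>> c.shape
(11, 13)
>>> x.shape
(11, 19)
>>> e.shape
(7, 7)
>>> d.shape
(13, 13)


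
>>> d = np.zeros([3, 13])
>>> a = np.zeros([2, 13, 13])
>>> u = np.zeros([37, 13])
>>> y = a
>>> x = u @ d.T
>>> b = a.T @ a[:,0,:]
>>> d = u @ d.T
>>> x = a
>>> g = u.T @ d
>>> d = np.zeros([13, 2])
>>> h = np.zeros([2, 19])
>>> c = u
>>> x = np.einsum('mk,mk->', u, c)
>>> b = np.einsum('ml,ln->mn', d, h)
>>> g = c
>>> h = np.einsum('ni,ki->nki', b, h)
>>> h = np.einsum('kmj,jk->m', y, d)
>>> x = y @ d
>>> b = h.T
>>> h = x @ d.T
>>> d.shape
(13, 2)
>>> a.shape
(2, 13, 13)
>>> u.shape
(37, 13)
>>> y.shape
(2, 13, 13)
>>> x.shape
(2, 13, 2)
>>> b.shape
(13,)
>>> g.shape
(37, 13)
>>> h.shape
(2, 13, 13)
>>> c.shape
(37, 13)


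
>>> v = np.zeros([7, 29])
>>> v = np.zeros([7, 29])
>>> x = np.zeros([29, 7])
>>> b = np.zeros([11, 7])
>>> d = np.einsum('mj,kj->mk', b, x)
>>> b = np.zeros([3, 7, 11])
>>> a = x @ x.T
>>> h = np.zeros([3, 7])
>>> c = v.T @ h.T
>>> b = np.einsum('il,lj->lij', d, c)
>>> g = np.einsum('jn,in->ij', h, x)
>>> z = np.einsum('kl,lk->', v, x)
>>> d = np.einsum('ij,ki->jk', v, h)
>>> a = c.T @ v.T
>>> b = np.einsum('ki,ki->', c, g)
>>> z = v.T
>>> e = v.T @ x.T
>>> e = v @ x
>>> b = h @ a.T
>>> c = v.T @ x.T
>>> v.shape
(7, 29)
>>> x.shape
(29, 7)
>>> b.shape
(3, 3)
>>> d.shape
(29, 3)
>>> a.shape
(3, 7)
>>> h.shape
(3, 7)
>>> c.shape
(29, 29)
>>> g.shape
(29, 3)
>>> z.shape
(29, 7)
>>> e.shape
(7, 7)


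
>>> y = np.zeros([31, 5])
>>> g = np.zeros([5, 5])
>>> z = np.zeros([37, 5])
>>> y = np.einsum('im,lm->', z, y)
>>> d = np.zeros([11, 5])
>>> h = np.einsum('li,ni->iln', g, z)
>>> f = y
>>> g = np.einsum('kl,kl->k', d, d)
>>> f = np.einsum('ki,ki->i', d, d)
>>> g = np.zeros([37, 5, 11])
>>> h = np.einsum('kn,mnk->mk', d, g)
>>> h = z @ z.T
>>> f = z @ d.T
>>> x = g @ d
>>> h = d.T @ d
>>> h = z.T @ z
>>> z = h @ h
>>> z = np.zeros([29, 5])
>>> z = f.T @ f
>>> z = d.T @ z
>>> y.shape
()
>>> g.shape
(37, 5, 11)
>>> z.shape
(5, 11)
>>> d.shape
(11, 5)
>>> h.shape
(5, 5)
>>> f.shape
(37, 11)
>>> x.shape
(37, 5, 5)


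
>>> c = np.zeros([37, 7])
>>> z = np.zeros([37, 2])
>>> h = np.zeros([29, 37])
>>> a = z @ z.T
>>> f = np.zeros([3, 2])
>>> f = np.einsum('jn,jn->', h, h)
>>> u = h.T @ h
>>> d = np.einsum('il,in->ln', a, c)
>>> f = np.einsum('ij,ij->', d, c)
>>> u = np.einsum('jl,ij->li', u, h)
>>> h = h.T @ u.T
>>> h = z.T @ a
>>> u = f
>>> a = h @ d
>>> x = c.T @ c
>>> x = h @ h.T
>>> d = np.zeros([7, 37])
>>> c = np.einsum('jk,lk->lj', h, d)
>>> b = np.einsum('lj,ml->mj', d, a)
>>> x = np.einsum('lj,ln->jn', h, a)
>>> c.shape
(7, 2)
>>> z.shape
(37, 2)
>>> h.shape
(2, 37)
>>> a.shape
(2, 7)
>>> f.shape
()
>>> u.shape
()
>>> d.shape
(7, 37)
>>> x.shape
(37, 7)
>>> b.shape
(2, 37)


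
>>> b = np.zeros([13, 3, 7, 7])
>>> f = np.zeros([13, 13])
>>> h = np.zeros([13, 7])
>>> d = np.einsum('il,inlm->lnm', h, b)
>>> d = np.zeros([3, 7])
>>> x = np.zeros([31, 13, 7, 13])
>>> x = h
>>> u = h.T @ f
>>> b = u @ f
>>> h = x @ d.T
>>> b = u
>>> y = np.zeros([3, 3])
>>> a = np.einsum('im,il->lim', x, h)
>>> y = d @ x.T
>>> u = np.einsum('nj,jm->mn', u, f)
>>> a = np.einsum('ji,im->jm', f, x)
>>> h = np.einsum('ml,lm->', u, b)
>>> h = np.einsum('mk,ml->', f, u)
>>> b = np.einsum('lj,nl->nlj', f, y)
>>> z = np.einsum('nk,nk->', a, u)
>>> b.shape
(3, 13, 13)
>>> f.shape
(13, 13)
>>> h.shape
()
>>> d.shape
(3, 7)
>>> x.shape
(13, 7)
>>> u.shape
(13, 7)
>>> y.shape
(3, 13)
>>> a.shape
(13, 7)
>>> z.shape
()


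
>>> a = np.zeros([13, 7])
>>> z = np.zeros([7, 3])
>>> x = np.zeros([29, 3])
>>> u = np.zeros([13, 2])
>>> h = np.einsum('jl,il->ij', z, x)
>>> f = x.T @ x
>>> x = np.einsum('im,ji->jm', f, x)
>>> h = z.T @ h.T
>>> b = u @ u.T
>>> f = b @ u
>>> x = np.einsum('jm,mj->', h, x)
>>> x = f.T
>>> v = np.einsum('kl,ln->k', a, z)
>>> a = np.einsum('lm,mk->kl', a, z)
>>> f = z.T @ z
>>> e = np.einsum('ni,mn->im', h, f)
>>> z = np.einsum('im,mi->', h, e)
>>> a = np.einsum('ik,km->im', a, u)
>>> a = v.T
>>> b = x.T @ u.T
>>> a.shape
(13,)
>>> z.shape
()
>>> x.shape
(2, 13)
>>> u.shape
(13, 2)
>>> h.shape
(3, 29)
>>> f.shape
(3, 3)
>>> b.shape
(13, 13)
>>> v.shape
(13,)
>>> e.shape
(29, 3)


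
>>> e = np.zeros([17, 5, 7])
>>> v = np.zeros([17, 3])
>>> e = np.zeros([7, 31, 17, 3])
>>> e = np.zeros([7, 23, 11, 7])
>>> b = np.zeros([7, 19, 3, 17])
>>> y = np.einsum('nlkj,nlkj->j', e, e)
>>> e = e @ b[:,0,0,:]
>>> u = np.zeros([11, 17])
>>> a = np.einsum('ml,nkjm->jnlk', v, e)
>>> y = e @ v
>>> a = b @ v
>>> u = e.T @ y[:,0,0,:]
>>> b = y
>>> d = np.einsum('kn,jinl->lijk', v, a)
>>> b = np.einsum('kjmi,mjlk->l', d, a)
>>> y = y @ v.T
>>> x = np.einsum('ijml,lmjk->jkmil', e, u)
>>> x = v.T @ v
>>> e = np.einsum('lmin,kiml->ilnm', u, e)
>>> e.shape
(23, 17, 3, 11)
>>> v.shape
(17, 3)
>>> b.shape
(3,)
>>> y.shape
(7, 23, 11, 17)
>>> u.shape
(17, 11, 23, 3)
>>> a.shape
(7, 19, 3, 3)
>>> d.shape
(3, 19, 7, 17)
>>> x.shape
(3, 3)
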